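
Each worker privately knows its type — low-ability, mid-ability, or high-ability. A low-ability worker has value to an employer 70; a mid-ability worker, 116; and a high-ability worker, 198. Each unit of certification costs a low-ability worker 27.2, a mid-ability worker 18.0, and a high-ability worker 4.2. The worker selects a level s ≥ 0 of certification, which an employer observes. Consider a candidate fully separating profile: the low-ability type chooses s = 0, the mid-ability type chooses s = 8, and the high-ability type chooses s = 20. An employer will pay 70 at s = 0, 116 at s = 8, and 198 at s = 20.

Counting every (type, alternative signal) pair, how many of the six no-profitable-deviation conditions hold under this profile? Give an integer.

5

Mid-ability (own payoff 116 − 18.0×8 = -28): to s=0 gives 70 → profitable ✗; to s=20 gives 198 − 18.0×20 = -162 → no gain ✓.
Low-ability (own payoff 70): to s=8 gives 116 − 27.2×8 = -101.6 → no gain ✓; to s=20 gives 198 − 27.2×20 = -346 → no gain ✓.
High-ability (own payoff 198 − 4.2×20 = 114): to s=0 gives 70 → no gain ✓; to s=8 gives 116 − 4.2×8 = 82.4 → no gain ✓.
5 of the 6 constraints hold; not an equilibrium.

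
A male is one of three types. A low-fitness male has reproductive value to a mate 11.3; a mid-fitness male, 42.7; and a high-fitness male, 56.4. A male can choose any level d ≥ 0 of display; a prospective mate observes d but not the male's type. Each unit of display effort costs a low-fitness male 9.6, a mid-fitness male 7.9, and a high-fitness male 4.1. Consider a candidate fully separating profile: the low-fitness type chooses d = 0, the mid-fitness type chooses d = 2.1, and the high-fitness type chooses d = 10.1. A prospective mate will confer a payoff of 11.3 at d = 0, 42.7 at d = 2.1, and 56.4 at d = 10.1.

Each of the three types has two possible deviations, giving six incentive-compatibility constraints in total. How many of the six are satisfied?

4

Mid-fitness (own payoff 42.7 − 7.9×2.1 = 26.11): to d=0 gives 11.3 → no gain ✓; to d=10.1 gives 56.4 − 7.9×10.1 = -23.39 → no gain ✓.
High-fitness (own payoff 56.4 − 4.1×10.1 = 14.99): to d=0 gives 11.3 → no gain ✓; to d=2.1 gives 42.7 − 4.1×2.1 = 34.09 → profitable ✗.
Low-fitness (own payoff 11.3): to d=2.1 gives 42.7 − 9.6×2.1 = 22.54 → profitable ✗; to d=10.1 gives 56.4 − 9.6×10.1 = -40.56 → no gain ✓.
4 of the 6 constraints hold; not an equilibrium.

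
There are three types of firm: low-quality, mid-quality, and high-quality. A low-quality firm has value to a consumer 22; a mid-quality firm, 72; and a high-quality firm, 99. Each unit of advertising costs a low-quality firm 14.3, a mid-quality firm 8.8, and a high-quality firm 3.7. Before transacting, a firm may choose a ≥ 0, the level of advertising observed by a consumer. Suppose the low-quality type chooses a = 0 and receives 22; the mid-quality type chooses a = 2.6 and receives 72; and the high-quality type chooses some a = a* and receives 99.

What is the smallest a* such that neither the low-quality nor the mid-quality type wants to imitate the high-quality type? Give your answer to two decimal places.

Low-quality type (on-path payoff 22) won't mimic when 22 ≥ 99 − 14.3·a*, i.e. a* ≥ 5.38.
Mid-quality type (on-path payoff 72 − 8.8×2.6 = 49.12) won't mimic when 49.12 ≥ 99 − 8.8·a*, i.e. a* ≥ 5.67.
Both must hold, so a* = max(5.38, 5.67) = 5.67. The mid-quality type's constraint binds.

5.67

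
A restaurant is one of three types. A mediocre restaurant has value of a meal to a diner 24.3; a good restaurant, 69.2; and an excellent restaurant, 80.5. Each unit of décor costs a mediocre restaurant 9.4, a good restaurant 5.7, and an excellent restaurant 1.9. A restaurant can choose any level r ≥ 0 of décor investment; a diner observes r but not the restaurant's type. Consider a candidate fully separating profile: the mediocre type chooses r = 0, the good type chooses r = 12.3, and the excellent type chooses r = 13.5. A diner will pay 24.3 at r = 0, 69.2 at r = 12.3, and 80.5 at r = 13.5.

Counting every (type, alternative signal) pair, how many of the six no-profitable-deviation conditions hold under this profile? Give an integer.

4

Good (own payoff 69.2 − 5.7×12.3 = -0.91): to r=0 gives 24.3 → profitable ✗; to r=13.5 gives 80.5 − 5.7×13.5 = 3.55 → profitable ✗.
Excellent (own payoff 80.5 − 1.9×13.5 = 54.85): to r=0 gives 24.3 → no gain ✓; to r=12.3 gives 69.2 − 1.9×12.3 = 45.83 → no gain ✓.
Mediocre (own payoff 24.3): to r=12.3 gives 69.2 − 9.4×12.3 = -46.42 → no gain ✓; to r=13.5 gives 80.5 − 9.4×13.5 = -46.4 → no gain ✓.
4 of the 6 constraints hold; not an equilibrium.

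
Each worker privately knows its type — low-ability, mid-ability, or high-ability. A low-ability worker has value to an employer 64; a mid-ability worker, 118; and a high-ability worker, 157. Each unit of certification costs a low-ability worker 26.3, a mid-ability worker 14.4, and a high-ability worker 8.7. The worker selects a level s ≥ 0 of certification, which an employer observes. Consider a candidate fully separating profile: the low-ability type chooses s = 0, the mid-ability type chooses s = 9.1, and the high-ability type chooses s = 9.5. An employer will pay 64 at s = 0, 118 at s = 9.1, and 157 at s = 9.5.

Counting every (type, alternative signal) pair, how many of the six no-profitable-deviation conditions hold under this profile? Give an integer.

High-ability (own payoff 157 − 8.7×9.5 = 74.35): to s=0 gives 64 → no gain ✓; to s=9.1 gives 118 − 8.7×9.1 = 38.83 → no gain ✓.
Mid-ability (own payoff 118 − 14.4×9.1 = -13.04): to s=0 gives 64 → profitable ✗; to s=9.5 gives 157 − 14.4×9.5 = 20.2 → profitable ✗.
Low-ability (own payoff 64): to s=9.1 gives 118 − 26.3×9.1 = -121.33 → no gain ✓; to s=9.5 gives 157 − 26.3×9.5 = -92.85 → no gain ✓.
4 of the 6 constraints hold; not an equilibrium.

4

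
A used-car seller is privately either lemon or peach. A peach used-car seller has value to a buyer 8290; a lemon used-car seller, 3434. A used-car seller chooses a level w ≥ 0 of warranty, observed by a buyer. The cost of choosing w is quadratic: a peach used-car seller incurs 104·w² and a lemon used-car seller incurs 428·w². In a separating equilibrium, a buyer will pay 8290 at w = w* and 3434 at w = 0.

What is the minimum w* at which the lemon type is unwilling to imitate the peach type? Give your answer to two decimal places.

3.37

The lemon type at w = 0 receives 3434; imitating at w* yields 8290 − 428·w*².
Indifference: 3434 = 8290 − 428·w*², so w*² = (8290 − 3434) / 428 ≈ 11.3458.
w* = √11.3458 ≈ 3.37.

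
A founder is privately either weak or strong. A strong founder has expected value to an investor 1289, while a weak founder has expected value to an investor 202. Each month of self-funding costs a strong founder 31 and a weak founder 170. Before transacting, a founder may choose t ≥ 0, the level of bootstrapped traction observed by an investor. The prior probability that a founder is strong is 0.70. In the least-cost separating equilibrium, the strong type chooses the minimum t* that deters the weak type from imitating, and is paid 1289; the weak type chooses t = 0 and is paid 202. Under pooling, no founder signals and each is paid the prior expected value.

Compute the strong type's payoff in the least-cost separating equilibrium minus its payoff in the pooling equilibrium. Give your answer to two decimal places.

Least-cost separating signal: t* solves 202 = 1289 − 170·t*, so t* = (1289 − 202)/170 ≈ 6.3941.
Strong type's separating payoff: 1289 − 31 × t* = 1289 − 31 × (1289 − 202)/170 = 1289 − 33697/170 ≈ 1090.7824.
Pooling payoff: 0.70 × 1289 + 0.30 × 202 = 962.9.
Difference: 1090.7824 − 962.9 = 127.8824, i.e. 127.88 to two decimal places.
The strong type prefers to separate.

127.88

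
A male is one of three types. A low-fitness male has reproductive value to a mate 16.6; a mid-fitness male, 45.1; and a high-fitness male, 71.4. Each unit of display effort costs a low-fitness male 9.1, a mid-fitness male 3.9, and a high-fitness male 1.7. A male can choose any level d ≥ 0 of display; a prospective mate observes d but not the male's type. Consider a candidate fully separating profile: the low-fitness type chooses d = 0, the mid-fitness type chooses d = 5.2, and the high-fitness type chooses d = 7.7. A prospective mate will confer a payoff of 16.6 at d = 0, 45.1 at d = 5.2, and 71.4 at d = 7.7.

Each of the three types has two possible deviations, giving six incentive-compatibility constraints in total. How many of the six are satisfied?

Mid-fitness (own payoff 45.1 − 3.9×5.2 = 24.82): to d=0 gives 16.6 → no gain ✓; to d=7.7 gives 71.4 − 3.9×7.7 = 41.37 → profitable ✗.
High-fitness (own payoff 71.4 − 1.7×7.7 = 58.31): to d=0 gives 16.6 → no gain ✓; to d=5.2 gives 45.1 − 1.7×5.2 = 36.26 → no gain ✓.
Low-fitness (own payoff 16.6): to d=5.2 gives 45.1 − 9.1×5.2 = -2.22 → no gain ✓; to d=7.7 gives 71.4 − 9.1×7.7 = 1.33 → no gain ✓.
5 of the 6 constraints hold; not an equilibrium.

5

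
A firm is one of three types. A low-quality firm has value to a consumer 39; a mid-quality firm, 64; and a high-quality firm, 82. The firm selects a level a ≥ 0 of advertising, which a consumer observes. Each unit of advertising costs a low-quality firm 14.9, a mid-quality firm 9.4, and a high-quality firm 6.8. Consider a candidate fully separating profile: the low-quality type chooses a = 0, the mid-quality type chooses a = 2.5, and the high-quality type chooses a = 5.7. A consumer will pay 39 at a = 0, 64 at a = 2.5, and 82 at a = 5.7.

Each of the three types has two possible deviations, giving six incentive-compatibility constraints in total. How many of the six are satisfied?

5

Mid-quality (own payoff 64 − 9.4×2.5 = 40.5): to a=0 gives 39 → no gain ✓; to a=5.7 gives 82 − 9.4×5.7 = 28.42 → no gain ✓.
High-quality (own payoff 82 − 6.8×5.7 = 43.24): to a=0 gives 39 → no gain ✓; to a=2.5 gives 64 − 6.8×2.5 = 47 → profitable ✗.
Low-quality (own payoff 39): to a=2.5 gives 64 − 14.9×2.5 = 26.75 → no gain ✓; to a=5.7 gives 82 − 14.9×5.7 = -2.93 → no gain ✓.
5 of the 6 constraints hold; not an equilibrium.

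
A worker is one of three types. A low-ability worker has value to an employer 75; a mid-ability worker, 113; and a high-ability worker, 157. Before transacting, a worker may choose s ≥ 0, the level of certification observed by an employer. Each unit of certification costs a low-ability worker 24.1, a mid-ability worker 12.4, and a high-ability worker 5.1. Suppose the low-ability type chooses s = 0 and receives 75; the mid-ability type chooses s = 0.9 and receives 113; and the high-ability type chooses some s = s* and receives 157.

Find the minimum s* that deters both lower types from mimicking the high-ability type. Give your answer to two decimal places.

Low-ability type (on-path payoff 75) won't mimic when 75 ≥ 157 − 24.1·s*, i.e. s* ≥ 3.40.
Mid-ability type (on-path payoff 113 − 12.4×0.9 = 101.84) won't mimic when 101.84 ≥ 157 − 12.4·s*, i.e. s* ≥ 4.45.
Both must hold, so s* = max(3.40, 4.45) = 4.45. The mid-ability type's constraint binds.

4.45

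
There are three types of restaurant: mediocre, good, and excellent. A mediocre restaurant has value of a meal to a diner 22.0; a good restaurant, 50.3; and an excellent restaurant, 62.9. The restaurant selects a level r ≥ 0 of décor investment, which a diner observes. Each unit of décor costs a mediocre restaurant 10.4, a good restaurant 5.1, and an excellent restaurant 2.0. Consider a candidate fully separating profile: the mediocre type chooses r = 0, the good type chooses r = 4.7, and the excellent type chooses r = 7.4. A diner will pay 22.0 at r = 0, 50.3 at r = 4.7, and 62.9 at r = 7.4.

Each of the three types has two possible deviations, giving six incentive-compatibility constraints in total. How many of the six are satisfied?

6

Good (own payoff 50.3 − 5.1×4.7 = 26.33): to r=0 gives 22.0 → no gain ✓; to r=7.4 gives 62.9 − 5.1×7.4 = 25.16 → no gain ✓.
Mediocre (own payoff 22.0): to r=4.7 gives 50.3 − 10.4×4.7 = 1.42 → no gain ✓; to r=7.4 gives 62.9 − 10.4×7.4 = -14.06 → no gain ✓.
Excellent (own payoff 62.9 − 2.0×7.4 = 48.1): to r=0 gives 22.0 → no gain ✓; to r=4.7 gives 50.3 − 2.0×4.7 = 40.9 → no gain ✓.
6 of the 6 constraints hold; this profile is a separating equilibrium.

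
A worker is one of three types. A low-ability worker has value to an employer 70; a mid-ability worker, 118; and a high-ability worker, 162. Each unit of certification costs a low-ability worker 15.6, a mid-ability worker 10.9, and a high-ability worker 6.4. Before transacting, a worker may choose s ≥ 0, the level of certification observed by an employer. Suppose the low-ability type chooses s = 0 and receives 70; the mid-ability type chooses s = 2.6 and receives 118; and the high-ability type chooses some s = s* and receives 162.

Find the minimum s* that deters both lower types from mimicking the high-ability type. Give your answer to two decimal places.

Low-ability type (on-path payoff 70) won't mimic when 70 ≥ 162 − 15.6·s*, i.e. s* ≥ 5.90.
Mid-ability type (on-path payoff 118 − 10.9×2.6 = 89.66) won't mimic when 89.66 ≥ 162 − 10.9·s*, i.e. s* ≥ 6.64.
Both must hold, so s* = max(5.90, 6.64) = 6.64. The mid-ability type's constraint binds.

6.64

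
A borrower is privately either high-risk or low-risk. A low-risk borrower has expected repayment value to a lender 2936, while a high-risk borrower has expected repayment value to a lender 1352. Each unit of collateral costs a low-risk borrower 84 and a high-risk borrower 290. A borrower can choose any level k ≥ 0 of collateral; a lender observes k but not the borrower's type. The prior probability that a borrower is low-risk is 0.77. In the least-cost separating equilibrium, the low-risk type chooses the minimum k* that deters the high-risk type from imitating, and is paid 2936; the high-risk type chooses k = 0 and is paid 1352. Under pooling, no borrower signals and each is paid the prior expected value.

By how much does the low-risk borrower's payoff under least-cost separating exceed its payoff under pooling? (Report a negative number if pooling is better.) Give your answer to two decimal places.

-94.49

Least-cost separating signal: k* solves 1352 = 2936 − 290·k*, so k* = (2936 − 1352)/290 ≈ 5.4621.
Low-risk type's separating payoff: 2936 − 84 × k* = 2936 − 84 × (2936 − 1352)/290 = 2936 − 133056/290 ≈ 2477.1862.
Pooling payoff: 0.77 × 2936 + 0.23 × 1352 = 2571.68.
Difference: 2477.1862 − 2571.68 = -94.4938, i.e. -94.49 to two decimal places.
The low-risk type would prefer the pooling outcome.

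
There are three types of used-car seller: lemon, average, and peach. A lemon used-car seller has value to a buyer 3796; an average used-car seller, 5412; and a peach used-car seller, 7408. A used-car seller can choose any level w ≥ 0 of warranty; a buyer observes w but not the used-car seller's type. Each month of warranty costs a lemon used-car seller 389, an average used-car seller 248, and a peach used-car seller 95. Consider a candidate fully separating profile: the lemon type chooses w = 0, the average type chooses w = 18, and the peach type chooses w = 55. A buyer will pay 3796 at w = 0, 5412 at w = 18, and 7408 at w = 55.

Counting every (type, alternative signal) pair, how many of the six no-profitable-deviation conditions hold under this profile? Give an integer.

Peach (own payoff 7408 − 95×55 = 2183): to w=0 gives 3796 → profitable ✗; to w=18 gives 5412 − 95×18 = 3702 → profitable ✗.
Lemon (own payoff 3796): to w=18 gives 5412 − 389×18 = -1590 → no gain ✓; to w=55 gives 7408 − 389×55 = -13987 → no gain ✓.
Average (own payoff 5412 − 248×18 = 948): to w=0 gives 3796 → profitable ✗; to w=55 gives 7408 − 248×55 = -6232 → no gain ✓.
3 of the 6 constraints hold; not an equilibrium.

3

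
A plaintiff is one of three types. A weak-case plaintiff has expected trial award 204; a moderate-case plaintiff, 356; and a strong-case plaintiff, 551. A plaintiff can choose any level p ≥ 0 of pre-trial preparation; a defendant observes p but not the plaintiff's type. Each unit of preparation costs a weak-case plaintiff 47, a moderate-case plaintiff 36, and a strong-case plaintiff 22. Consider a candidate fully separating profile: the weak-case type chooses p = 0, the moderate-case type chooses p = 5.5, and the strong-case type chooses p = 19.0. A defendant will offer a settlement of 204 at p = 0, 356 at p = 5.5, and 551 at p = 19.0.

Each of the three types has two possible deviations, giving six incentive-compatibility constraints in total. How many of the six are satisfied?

Moderate-case (own payoff 356 − 36×5.5 = 158): to p=0 gives 204 → profitable ✗; to p=19.0 gives 551 − 36×19.0 = -133 → no gain ✓.
Strong-case (own payoff 551 − 22×19.0 = 133): to p=0 gives 204 → profitable ✗; to p=5.5 gives 356 − 22×5.5 = 235 → profitable ✗.
Weak-case (own payoff 204): to p=5.5 gives 356 − 47×5.5 = 97.5 → no gain ✓; to p=19.0 gives 551 − 47×19.0 = -342 → no gain ✓.
3 of the 6 constraints hold; not an equilibrium.

3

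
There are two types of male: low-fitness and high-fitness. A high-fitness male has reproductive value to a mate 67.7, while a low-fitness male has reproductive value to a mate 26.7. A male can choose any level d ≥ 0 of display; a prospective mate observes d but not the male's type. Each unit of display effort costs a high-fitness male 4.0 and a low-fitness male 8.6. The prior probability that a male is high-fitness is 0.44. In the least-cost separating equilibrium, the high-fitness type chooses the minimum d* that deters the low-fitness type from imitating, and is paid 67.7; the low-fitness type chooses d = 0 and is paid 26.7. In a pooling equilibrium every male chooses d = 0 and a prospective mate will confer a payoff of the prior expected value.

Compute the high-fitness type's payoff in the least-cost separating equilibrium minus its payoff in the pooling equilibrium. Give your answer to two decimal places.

Least-cost separating signal: d* solves 26.7 = 67.7 − 8.6·d*, so d* = (67.7 − 26.7)/8.6 ≈ 4.7674.
High-fitness type's separating payoff: 67.7 − 4.0 × d* = 67.7 − 4.0 × (67.7 − 26.7)/8.6 = 67.7 − 164/8.6 ≈ 48.6302.
Pooling payoff: 0.44 × 67.7 + 0.56 × 26.7 = 44.74.
Difference: 48.6302 − 44.74 = 3.8902, i.e. 3.89 to two decimal places.
The high-fitness type prefers to separate.

3.89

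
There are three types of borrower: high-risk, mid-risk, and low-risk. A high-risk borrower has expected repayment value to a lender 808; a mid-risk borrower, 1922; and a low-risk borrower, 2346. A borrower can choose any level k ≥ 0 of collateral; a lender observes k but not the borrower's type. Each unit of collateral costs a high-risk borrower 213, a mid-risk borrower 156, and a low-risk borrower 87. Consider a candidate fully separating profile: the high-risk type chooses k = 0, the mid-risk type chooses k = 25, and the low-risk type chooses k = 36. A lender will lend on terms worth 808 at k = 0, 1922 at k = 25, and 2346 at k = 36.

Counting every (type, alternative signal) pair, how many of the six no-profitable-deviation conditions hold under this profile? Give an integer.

High-risk (own payoff 808): to k=25 gives 1922 − 213×25 = -3403 → no gain ✓; to k=36 gives 2346 − 213×36 = -5322 → no gain ✓.
Mid-risk (own payoff 1922 − 156×25 = -1978): to k=0 gives 808 → profitable ✗; to k=36 gives 2346 − 156×36 = -3270 → no gain ✓.
Low-risk (own payoff 2346 − 87×36 = -786): to k=0 gives 808 → profitable ✗; to k=25 gives 1922 − 87×25 = -253 → profitable ✗.
3 of the 6 constraints hold; not an equilibrium.

3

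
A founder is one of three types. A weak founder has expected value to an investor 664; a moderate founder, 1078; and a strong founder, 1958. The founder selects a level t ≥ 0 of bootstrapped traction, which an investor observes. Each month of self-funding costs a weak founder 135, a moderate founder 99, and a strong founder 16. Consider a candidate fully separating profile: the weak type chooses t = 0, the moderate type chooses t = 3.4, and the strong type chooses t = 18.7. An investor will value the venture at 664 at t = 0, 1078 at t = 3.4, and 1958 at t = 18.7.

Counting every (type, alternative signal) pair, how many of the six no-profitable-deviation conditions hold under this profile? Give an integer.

6

Weak (own payoff 664): to t=3.4 gives 1078 − 135×3.4 = 619 → no gain ✓; to t=18.7 gives 1958 − 135×18.7 = -566.5 → no gain ✓.
Moderate (own payoff 1078 − 99×3.4 = 741.4): to t=0 gives 664 → no gain ✓; to t=18.7 gives 1958 − 99×18.7 = 106.7 → no gain ✓.
Strong (own payoff 1958 − 16×18.7 = 1658.8): to t=0 gives 664 → no gain ✓; to t=3.4 gives 1078 − 16×3.4 = 1023.6 → no gain ✓.
6 of the 6 constraints hold; this profile is a separating equilibrium.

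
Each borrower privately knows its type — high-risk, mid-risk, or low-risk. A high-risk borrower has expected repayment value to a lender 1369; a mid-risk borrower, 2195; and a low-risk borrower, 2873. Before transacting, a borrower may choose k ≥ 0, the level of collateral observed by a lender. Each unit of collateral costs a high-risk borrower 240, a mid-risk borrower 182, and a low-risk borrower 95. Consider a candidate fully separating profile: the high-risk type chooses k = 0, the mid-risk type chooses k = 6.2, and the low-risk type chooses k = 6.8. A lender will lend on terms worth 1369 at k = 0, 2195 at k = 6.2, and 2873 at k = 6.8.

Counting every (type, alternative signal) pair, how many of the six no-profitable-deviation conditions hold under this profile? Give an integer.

4

Mid-risk (own payoff 2195 − 182×6.2 = 1066.6): to k=0 gives 1369 → profitable ✗; to k=6.8 gives 2873 − 182×6.8 = 1635.4 → profitable ✗.
Low-risk (own payoff 2873 − 95×6.8 = 2227): to k=0 gives 1369 → no gain ✓; to k=6.2 gives 2195 − 95×6.2 = 1606 → no gain ✓.
High-risk (own payoff 1369): to k=6.2 gives 2195 − 240×6.2 = 707 → no gain ✓; to k=6.8 gives 2873 − 240×6.8 = 1241 → no gain ✓.
4 of the 6 constraints hold; not an equilibrium.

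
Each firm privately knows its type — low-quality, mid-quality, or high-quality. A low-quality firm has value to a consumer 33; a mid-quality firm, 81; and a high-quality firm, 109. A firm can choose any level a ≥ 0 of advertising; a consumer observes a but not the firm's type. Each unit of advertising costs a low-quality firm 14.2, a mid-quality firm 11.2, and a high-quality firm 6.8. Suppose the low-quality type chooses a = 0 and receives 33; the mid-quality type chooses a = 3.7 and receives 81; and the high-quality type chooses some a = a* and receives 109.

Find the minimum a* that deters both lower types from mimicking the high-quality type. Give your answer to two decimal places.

Mid-quality type (on-path payoff 81 − 11.2×3.7 = 39.56) won't mimic when 39.56 ≥ 109 − 11.2·a*, i.e. a* ≥ 6.20.
Low-quality type (on-path payoff 33) won't mimic when 33 ≥ 109 − 14.2·a*, i.e. a* ≥ 5.35.
Both must hold, so a* = max(5.35, 6.20) = 6.20. The mid-quality type's constraint binds.

6.20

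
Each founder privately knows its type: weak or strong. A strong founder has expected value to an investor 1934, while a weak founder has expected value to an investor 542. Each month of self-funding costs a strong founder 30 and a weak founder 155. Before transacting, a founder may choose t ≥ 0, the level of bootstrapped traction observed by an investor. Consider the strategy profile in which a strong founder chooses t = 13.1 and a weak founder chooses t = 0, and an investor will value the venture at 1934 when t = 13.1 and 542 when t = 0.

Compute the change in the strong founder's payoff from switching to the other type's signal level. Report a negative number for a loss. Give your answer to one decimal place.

-999.0

Playing t = 13.1 the strong founder receives 1934 − 30 × 13.1 = 1541.
Deviating to t = 0 yields 542 instead.
Gain from deviating: 542 − 1541 = -999.0.
The gain is negative, so the strong type's incentive-compatibility constraint is satisfied.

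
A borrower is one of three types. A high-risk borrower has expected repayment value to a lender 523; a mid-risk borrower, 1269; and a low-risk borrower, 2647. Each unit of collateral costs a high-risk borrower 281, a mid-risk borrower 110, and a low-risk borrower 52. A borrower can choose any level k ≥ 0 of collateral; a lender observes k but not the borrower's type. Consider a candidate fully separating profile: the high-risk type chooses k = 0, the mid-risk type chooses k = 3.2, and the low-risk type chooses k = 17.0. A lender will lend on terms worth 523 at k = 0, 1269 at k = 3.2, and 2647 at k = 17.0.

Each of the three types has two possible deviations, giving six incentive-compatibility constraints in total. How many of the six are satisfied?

6

Low-risk (own payoff 2647 − 52×17.0 = 1763): to k=0 gives 523 → no gain ✓; to k=3.2 gives 1269 − 52×3.2 = 1102.6 → no gain ✓.
High-risk (own payoff 523): to k=3.2 gives 1269 − 281×3.2 = 369.8 → no gain ✓; to k=17.0 gives 2647 − 281×17.0 = -2130 → no gain ✓.
Mid-risk (own payoff 1269 − 110×3.2 = 917): to k=0 gives 523 → no gain ✓; to k=17.0 gives 2647 − 110×17.0 = 777 → no gain ✓.
6 of the 6 constraints hold; this profile is a separating equilibrium.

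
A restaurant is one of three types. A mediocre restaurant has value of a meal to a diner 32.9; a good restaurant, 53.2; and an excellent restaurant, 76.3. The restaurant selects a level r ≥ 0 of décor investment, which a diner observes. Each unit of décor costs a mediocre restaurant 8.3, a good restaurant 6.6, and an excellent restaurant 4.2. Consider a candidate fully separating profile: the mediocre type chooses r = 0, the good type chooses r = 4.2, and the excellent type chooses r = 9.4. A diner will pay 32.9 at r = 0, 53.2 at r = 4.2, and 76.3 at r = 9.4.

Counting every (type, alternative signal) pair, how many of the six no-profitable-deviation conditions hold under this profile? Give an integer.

5

Mediocre (own payoff 32.9): to r=4.2 gives 53.2 − 8.3×4.2 = 18.34 → no gain ✓; to r=9.4 gives 76.3 − 8.3×9.4 = -1.72 → no gain ✓.
Excellent (own payoff 76.3 − 4.2×9.4 = 36.82): to r=0 gives 32.9 → no gain ✓; to r=4.2 gives 53.2 − 4.2×4.2 = 35.56 → no gain ✓.
Good (own payoff 53.2 − 6.6×4.2 = 25.48): to r=0 gives 32.9 → profitable ✗; to r=9.4 gives 76.3 − 6.6×9.4 = 14.26 → no gain ✓.
5 of the 6 constraints hold; not an equilibrium.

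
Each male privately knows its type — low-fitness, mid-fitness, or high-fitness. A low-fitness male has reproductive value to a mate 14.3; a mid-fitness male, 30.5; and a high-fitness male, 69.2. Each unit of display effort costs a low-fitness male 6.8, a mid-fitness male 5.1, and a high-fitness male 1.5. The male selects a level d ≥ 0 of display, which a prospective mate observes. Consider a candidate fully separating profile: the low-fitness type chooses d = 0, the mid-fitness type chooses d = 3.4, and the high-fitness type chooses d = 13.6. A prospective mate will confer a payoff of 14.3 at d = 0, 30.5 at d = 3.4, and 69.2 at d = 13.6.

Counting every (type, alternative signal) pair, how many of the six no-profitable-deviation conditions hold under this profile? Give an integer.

Mid-fitness (own payoff 30.5 − 5.1×3.4 = 13.16): to d=0 gives 14.3 → profitable ✗; to d=13.6 gives 69.2 − 5.1×13.6 = -0.16 → no gain ✓.
High-fitness (own payoff 69.2 − 1.5×13.6 = 48.8): to d=0 gives 14.3 → no gain ✓; to d=3.4 gives 30.5 − 1.5×3.4 = 25.4 → no gain ✓.
Low-fitness (own payoff 14.3): to d=3.4 gives 30.5 − 6.8×3.4 = 7.38 → no gain ✓; to d=13.6 gives 69.2 − 6.8×13.6 = -23.28 → no gain ✓.
5 of the 6 constraints hold; not an equilibrium.

5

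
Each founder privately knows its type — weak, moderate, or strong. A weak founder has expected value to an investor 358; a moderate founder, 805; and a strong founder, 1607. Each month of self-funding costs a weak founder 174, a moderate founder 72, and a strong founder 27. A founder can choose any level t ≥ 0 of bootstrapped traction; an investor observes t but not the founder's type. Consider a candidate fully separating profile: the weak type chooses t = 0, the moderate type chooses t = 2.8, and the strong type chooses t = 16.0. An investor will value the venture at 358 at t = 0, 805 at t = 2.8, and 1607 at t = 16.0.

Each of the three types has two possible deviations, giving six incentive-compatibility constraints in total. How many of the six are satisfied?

6

Strong (own payoff 1607 − 27×16.0 = 1175): to t=0 gives 358 → no gain ✓; to t=2.8 gives 805 − 27×2.8 = 729.4 → no gain ✓.
Weak (own payoff 358): to t=2.8 gives 805 − 174×2.8 = 317.8 → no gain ✓; to t=16.0 gives 1607 − 174×16.0 = -1177 → no gain ✓.
Moderate (own payoff 805 − 72×2.8 = 603.4): to t=0 gives 358 → no gain ✓; to t=16.0 gives 1607 − 72×16.0 = 455 → no gain ✓.
6 of the 6 constraints hold; this profile is a separating equilibrium.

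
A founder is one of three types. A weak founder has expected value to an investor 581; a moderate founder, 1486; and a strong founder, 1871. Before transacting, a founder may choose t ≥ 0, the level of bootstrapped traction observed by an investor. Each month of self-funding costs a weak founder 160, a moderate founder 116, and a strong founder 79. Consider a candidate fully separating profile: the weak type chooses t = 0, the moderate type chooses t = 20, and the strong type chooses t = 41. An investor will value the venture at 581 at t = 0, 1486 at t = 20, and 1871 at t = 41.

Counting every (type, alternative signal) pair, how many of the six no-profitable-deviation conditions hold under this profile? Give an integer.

Moderate (own payoff 1486 − 116×20 = -834): to t=0 gives 581 → profitable ✗; to t=41 gives 1871 − 116×41 = -2885 → no gain ✓.
Weak (own payoff 581): to t=20 gives 1486 − 160×20 = -1714 → no gain ✓; to t=41 gives 1871 − 160×41 = -4689 → no gain ✓.
Strong (own payoff 1871 − 79×41 = -1368): to t=0 gives 581 → profitable ✗; to t=20 gives 1486 − 79×20 = -94 → profitable ✗.
3 of the 6 constraints hold; not an equilibrium.

3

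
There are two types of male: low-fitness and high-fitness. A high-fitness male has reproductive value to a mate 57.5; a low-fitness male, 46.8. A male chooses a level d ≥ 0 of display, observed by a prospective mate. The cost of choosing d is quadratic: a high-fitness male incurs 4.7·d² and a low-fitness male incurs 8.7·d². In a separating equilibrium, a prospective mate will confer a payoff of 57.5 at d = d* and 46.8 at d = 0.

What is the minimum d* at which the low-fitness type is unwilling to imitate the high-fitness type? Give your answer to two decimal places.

The low-fitness type at d = 0 receives 46.8; imitating at d* yields 57.5 − 8.7·d*².
Indifference: 46.8 = 57.5 − 8.7·d*², so d*² = (57.5 − 46.8) / 8.7 ≈ 1.2299.
d* = √1.2299 ≈ 1.11.

1.11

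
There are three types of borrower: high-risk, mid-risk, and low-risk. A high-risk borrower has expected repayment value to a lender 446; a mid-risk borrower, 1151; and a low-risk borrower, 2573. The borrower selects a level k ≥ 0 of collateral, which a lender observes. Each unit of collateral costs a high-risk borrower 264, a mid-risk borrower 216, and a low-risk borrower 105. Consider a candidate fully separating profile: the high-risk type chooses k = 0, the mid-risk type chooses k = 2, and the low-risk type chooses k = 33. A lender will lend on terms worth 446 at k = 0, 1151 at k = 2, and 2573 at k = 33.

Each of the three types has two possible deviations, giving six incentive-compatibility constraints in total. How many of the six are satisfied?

Mid-risk (own payoff 1151 − 216×2 = 719): to k=0 gives 446 → no gain ✓; to k=33 gives 2573 − 216×33 = -4555 → no gain ✓.
High-risk (own payoff 446): to k=2 gives 1151 − 264×2 = 623 → profitable ✗; to k=33 gives 2573 − 264×33 = -6139 → no gain ✓.
Low-risk (own payoff 2573 − 105×33 = -892): to k=0 gives 446 → profitable ✗; to k=2 gives 1151 − 105×2 = 941 → profitable ✗.
3 of the 6 constraints hold; not an equilibrium.

3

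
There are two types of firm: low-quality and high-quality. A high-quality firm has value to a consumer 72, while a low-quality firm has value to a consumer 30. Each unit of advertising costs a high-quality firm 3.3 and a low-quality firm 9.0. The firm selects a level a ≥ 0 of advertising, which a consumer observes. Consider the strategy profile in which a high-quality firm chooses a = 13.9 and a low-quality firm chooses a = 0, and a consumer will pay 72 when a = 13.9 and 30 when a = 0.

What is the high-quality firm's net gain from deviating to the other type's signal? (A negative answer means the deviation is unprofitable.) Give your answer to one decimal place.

3.9

Playing a = 13.9 the high-quality firm receives 72 − 3.3 × 13.9 = 26.13.
Deviating to a = 0 yields 30 instead.
Gain from deviating: 30 − 26.13 = 3.87, i.e. 3.9 to one decimal place.
The gain is positive, so the high-quality type's incentive-compatibility constraint is violated — this profile is not a separating equilibrium.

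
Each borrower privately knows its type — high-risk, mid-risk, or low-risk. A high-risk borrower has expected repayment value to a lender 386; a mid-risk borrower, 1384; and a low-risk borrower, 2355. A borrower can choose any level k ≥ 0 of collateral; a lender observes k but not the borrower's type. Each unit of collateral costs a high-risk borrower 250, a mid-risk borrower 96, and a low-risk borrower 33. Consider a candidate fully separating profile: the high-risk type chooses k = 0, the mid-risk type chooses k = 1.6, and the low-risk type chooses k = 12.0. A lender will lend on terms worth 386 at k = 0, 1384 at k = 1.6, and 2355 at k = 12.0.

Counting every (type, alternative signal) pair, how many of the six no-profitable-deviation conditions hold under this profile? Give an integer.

5

Low-risk (own payoff 2355 − 33×12.0 = 1959): to k=0 gives 386 → no gain ✓; to k=1.6 gives 1384 − 33×1.6 = 1331.2 → no gain ✓.
Mid-risk (own payoff 1384 − 96×1.6 = 1230.4): to k=0 gives 386 → no gain ✓; to k=12.0 gives 2355 − 96×12.0 = 1203 → no gain ✓.
High-risk (own payoff 386): to k=1.6 gives 1384 − 250×1.6 = 984 → profitable ✗; to k=12.0 gives 2355 − 250×12.0 = -645 → no gain ✓.
5 of the 6 constraints hold; not an equilibrium.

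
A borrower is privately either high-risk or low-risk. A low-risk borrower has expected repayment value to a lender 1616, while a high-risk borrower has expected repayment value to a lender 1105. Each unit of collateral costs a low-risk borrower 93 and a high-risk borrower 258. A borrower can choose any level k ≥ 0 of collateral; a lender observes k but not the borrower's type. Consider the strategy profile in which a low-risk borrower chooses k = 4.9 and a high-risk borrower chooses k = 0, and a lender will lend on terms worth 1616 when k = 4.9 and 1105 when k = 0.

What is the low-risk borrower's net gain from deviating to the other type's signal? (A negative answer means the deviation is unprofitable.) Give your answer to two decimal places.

-55.30

Playing k = 4.9 the low-risk borrower receives 1616 − 93 × 4.9 = 1160.3.
Deviating to k = 0 yields 1105 instead.
Gain from deviating: 1105 − 1160.3 = -55.30.
The gain is negative, so the low-risk type's incentive-compatibility constraint is satisfied.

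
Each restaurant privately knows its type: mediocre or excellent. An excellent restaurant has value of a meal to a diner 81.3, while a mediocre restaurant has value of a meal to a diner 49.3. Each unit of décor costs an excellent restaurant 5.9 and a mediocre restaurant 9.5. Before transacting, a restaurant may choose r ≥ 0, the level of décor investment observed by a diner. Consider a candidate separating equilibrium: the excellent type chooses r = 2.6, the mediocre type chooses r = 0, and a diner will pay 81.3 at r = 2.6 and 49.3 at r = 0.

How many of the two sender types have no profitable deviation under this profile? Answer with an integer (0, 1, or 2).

1

Mediocre type: stay at 0 → 49.3; mimic → 81.3 − 9.5 × 2.6 = 56.6. IC fails (49.3 < 56.6).
Excellent type: signal → 81.3 − 5.9 × 2.6 = 65.96; deviate to 0 → 49.3. IC holds (65.96 ≥ 49.3).
1 of 2 constraints hold, so this profile is not an equilibrium.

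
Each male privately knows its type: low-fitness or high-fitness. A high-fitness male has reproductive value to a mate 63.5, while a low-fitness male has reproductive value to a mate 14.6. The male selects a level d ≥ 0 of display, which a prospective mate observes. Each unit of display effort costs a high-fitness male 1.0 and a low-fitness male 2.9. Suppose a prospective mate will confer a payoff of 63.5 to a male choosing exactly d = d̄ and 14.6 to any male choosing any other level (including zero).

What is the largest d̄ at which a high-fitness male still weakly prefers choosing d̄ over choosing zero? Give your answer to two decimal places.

Choosing d̄ yields the high-fitness type 63.5 − 1.0·d̄; choosing zero yields 14.6.
The high-fitness type is indifferent at 63.5 − 1.0·d̄ = 14.6, i.e. d̄ = (63.5 − 14.6) / 1.0 = 48.90.
For any d̄ above 48.90 the high-fitness type would rather pool at zero, so separation collapses.

48.90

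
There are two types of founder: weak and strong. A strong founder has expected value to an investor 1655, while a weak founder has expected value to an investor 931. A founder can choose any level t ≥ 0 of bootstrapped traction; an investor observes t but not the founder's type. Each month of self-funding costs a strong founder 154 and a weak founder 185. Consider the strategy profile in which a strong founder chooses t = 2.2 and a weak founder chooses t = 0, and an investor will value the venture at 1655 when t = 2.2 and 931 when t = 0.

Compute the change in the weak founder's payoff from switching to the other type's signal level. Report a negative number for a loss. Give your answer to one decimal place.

Playing t = 0 the weak founder receives 931.
Deviating to t = 2.2 brings payment 1655 at cost 185 × 2.2 = 407, netting 1248.
Gain from deviating: 1248 − 931 = 317.0.
The gain is positive, so the weak type's incentive-compatibility constraint is violated — this profile is not a separating equilibrium.

317.0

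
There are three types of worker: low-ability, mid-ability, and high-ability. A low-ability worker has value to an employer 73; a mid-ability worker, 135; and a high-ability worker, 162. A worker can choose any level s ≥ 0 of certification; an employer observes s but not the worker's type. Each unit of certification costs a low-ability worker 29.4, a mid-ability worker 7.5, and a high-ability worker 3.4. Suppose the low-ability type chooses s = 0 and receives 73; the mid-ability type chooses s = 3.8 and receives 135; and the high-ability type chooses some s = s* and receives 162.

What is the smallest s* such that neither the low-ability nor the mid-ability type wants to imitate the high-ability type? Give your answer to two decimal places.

7.40

Mid-ability type (on-path payoff 135 − 7.5×3.8 = 106.5) won't mimic when 106.5 ≥ 162 − 7.5·s*, i.e. s* ≥ 7.40.
Low-ability type (on-path payoff 73) won't mimic when 73 ≥ 162 − 29.4·s*, i.e. s* ≥ 3.03.
Both must hold, so s* = max(3.03, 7.40) = 7.40. The mid-ability type's constraint binds.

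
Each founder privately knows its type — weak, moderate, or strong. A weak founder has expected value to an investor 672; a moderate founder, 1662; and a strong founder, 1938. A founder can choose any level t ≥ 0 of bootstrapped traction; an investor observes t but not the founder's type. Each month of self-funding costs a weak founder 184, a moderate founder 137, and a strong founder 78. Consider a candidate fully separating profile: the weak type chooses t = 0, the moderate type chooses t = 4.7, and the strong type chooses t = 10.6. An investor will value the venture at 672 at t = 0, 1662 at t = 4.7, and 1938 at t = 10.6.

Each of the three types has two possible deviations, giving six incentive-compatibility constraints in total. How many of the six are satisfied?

Moderate (own payoff 1662 − 137×4.7 = 1018.1): to t=0 gives 672 → no gain ✓; to t=10.6 gives 1938 − 137×10.6 = 485.8 → no gain ✓.
Strong (own payoff 1938 − 78×10.6 = 1111.2): to t=0 gives 672 → no gain ✓; to t=4.7 gives 1662 − 78×4.7 = 1295.4 → profitable ✗.
Weak (own payoff 672): to t=4.7 gives 1662 − 184×4.7 = 797.2 → profitable ✗; to t=10.6 gives 1938 − 184×10.6 = -12.4 → no gain ✓.
4 of the 6 constraints hold; not an equilibrium.

4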